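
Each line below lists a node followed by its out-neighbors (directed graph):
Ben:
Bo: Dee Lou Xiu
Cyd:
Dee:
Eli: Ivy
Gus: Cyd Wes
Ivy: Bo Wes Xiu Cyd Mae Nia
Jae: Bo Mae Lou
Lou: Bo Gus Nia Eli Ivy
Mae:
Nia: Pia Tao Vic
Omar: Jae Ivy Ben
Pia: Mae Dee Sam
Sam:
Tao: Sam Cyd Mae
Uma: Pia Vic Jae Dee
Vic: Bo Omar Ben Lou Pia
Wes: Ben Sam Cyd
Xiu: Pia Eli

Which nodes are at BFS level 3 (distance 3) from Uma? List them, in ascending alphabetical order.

Eli, Gus, Ivy, Nia, Xiu

Level 0: Uma
Level 1: Dee, Jae, Pia, Vic
Level 2: Ben, Bo, Lou, Mae, Omar, Sam
Level 3: Eli, Gus, Ivy, Nia, Xiu
Level 4: Cyd, Tao, Wes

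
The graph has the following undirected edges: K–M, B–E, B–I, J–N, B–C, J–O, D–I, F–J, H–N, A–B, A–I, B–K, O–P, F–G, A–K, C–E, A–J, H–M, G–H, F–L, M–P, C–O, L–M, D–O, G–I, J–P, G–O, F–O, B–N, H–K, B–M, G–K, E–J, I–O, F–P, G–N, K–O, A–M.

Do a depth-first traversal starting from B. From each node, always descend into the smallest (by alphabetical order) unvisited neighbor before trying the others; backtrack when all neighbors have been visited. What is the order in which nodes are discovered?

B A I D O C E J F G H K M L P N

Visit B
B → A
A → I
I → D
D → O
O → C
C → E
E → J
J → F
F → G
G → H
H → K
K → M
M → L
M → P
H → N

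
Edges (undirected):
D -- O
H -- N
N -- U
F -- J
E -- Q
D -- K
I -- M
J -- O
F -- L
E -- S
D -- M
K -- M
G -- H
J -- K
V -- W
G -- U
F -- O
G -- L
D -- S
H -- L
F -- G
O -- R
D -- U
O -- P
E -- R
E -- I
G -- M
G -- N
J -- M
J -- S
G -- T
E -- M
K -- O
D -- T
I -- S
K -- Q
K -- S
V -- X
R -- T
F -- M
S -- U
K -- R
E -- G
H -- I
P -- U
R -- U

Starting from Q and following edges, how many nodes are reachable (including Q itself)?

18

BFS from Q visits: Q, K, E, S, R, O, M, J, D, I, G, U, T, P, F, H, N, L
Reachable nodes: 18 of 21 total.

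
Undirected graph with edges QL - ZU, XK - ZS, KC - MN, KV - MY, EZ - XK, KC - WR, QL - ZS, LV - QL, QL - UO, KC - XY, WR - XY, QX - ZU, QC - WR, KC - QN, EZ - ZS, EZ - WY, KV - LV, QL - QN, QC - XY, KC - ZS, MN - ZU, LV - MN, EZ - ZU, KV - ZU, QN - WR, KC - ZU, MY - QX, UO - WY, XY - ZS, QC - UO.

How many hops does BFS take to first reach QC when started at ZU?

Level 0: ZU
Level 1: EZ, KC, KV, MN, QL, QX
Level 2: LV, MY, QN, UO, WR, WY, XK, XY, ZS
Level 3: QC
QC first appears at level 3.

3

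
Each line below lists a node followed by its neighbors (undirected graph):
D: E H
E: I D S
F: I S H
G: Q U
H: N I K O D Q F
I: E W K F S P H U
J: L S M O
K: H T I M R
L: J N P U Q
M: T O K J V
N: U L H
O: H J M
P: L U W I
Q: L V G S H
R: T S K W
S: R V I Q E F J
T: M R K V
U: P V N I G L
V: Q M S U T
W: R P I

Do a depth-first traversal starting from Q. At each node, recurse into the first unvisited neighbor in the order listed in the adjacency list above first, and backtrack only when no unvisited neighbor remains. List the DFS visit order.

Q -> L -> J -> S -> R -> T -> M -> O -> H -> N -> U -> P -> W -> I -> E -> D -> K -> F -> V -> G

Visit Q
Q → L
L → J
J → S
S → R
R → T
T → M
M → O
O → H
H → N
N → U
U → P
P → W
W → I
I → E
E → D
I → K
I → F
U → V
U → G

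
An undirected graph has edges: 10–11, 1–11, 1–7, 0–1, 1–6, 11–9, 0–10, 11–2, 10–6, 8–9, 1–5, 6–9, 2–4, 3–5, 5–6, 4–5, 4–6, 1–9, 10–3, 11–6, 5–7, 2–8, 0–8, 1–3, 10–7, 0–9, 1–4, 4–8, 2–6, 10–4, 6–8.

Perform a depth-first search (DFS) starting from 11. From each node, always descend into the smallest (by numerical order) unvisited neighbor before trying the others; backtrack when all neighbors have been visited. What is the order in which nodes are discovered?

Visit 11
11 → 1
1 → 0
0 → 8
8 → 2
2 → 4
4 → 5
5 → 3
3 → 10
10 → 6
6 → 9
10 → 7

11, 1, 0, 8, 2, 4, 5, 3, 10, 6, 9, 7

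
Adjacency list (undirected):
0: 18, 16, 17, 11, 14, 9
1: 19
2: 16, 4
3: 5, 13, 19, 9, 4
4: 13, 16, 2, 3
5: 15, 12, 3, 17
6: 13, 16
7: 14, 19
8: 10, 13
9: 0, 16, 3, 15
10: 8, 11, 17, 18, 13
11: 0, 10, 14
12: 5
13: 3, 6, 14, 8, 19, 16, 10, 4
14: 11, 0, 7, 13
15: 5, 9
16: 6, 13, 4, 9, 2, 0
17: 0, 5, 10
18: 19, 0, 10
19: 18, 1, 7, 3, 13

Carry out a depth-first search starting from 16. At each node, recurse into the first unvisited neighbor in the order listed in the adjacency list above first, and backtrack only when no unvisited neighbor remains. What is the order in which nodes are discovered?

Visit 16
16 → 6
6 → 13
13 → 3
3 → 5
5 → 15
15 → 9
9 → 0
0 → 18
18 → 19
19 → 1
19 → 7
7 → 14
14 → 11
11 → 10
10 → 8
10 → 17
5 → 12
3 → 4
4 → 2

16, 6, 13, 3, 5, 15, 9, 0, 18, 19, 1, 7, 14, 11, 10, 8, 17, 12, 4, 2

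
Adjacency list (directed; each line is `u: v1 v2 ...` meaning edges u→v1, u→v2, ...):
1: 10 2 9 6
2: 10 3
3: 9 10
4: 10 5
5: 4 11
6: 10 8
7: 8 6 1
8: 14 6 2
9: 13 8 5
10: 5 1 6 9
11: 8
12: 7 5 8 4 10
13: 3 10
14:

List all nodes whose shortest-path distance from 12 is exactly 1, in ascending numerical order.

4, 5, 7, 8, 10

Level 0: 12
Level 1: 4, 5, 7, 8, 10
Level 2: 1, 2, 6, 9, 11, 14
Level 3: 3, 13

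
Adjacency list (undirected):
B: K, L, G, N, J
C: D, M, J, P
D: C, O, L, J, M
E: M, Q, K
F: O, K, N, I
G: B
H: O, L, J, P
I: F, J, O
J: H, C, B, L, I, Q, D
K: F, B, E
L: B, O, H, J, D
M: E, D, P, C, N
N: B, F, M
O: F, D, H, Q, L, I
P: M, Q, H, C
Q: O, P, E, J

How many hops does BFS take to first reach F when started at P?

3

Level 0: P
Level 1: C, H, M, Q
Level 2: D, E, J, L, N, O
Level 3: B, F, I, K
Level 4: G
F first appears at level 3.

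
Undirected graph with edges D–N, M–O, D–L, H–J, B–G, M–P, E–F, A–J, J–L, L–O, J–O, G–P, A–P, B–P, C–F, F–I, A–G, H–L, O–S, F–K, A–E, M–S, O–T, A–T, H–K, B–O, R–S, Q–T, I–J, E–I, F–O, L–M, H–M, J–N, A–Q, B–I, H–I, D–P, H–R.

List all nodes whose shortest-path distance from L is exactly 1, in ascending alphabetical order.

D, H, J, M, O

Level 0: L
Level 1: D, H, J, M, O
Level 2: A, B, F, I, K, N, P, R, S, T
Level 3: C, E, G, Q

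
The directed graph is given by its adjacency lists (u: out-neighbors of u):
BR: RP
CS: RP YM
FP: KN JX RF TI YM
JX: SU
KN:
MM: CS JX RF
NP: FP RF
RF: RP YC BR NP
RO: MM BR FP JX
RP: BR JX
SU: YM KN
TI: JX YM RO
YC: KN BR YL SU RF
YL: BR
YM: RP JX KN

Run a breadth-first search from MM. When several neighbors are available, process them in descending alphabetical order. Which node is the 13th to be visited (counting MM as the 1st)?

FP

Visit MM; enqueue RF, JX, CS → queue [RF, JX, CS]
Visit RF; enqueue YC, RP, NP, BR → queue [JX, CS, YC, RP, NP, BR]
Visit JX; enqueue SU → queue [CS, YC, RP, NP, BR, SU]
Visit CS; enqueue YM → queue [YC, RP, NP, BR, SU, YM]
Visit YC; enqueue YL, KN → queue [RP, NP, BR, SU, YM, YL, KN]
Visit RP → queue [NP, BR, SU, YM, YL, KN]
Visit NP; enqueue FP → queue [BR, SU, YM, YL, KN, FP]
Visit BR → queue [SU, YM, YL, KN, FP]
Visit SU → queue [YM, YL, KN, FP]
Visit YM → queue [YL, KN, FP]
Visit YL → queue [KN, FP]
Visit KN → queue [FP]
Visit FP; enqueue TI → queue [TI]
Visit TI; enqueue RO → queue [RO]
Visit RO → queue []

Visit order: MM, RF, JX, CS, YC, RP, NP, BR, SU, YM, YL, KN, FP, TI, RO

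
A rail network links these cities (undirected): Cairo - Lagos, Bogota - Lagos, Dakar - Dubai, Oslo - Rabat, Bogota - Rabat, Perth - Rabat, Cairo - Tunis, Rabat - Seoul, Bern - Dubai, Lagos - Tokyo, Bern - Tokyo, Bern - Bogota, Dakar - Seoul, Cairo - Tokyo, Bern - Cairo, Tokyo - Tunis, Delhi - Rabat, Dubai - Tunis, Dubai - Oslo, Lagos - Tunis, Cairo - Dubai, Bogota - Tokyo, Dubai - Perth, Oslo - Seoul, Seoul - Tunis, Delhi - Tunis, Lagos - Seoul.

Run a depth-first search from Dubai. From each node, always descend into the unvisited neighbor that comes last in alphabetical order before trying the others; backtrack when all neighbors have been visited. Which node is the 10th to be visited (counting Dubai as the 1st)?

Bogota

Visit Dubai
Dubai → Tunis
Tunis → Tokyo
Tokyo → Lagos
Lagos → Seoul
Seoul → Rabat
Rabat → Perth
Rabat → Oslo
Rabat → Delhi
Rabat → Bogota
Bogota → Bern
Bern → Cairo
Seoul → Dakar

Visit order: Dubai, Tunis, Tokyo, Lagos, Seoul, Rabat, Perth, Oslo, Delhi, Bogota, Bern, Cairo, Dakar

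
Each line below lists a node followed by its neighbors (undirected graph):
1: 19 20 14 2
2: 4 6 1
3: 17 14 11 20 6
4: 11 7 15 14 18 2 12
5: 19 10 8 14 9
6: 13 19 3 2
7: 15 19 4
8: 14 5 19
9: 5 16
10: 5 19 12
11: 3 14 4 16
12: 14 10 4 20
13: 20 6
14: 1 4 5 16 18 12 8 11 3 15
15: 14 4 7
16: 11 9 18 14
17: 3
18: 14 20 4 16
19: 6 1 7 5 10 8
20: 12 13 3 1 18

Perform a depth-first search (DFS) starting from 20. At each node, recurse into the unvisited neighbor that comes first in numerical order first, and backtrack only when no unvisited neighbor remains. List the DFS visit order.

20 -> 1 -> 2 -> 4 -> 7 -> 15 -> 14 -> 3 -> 6 -> 13 -> 19 -> 5 -> 8 -> 9 -> 16 -> 11 -> 18 -> 10 -> 12 -> 17

Visit 20
20 → 1
1 → 2
2 → 4
4 → 7
7 → 15
15 → 14
14 → 3
3 → 6
6 → 13
6 → 19
19 → 5
5 → 8
5 → 9
9 → 16
16 → 11
16 → 18
5 → 10
10 → 12
3 → 17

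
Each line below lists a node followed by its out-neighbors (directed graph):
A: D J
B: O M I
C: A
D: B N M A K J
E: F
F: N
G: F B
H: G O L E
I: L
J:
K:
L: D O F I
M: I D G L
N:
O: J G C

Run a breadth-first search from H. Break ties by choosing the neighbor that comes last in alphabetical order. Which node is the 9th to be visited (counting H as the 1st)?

F

Visit H; enqueue O, L, G, E → queue [O, L, G, E]
Visit O; enqueue J, C → queue [L, G, E, J, C]
Visit L; enqueue I, F, D → queue [G, E, J, C, I, F, D]
Visit G; enqueue B → queue [E, J, C, I, F, D, B]
Visit E → queue [J, C, I, F, D, B]
Visit J → queue [C, I, F, D, B]
Visit C; enqueue A → queue [I, F, D, B, A]
Visit I → queue [F, D, B, A]
Visit F; enqueue N → queue [D, B, A, N]
Visit D; enqueue M, K → queue [B, A, N, M, K]
Visit B → queue [A, N, M, K]
Visit A → queue [N, M, K]
Visit N → queue [M, K]
Visit M → queue [K]
Visit K → queue []

Visit order: H, O, L, G, E, J, C, I, F, D, B, A, N, M, K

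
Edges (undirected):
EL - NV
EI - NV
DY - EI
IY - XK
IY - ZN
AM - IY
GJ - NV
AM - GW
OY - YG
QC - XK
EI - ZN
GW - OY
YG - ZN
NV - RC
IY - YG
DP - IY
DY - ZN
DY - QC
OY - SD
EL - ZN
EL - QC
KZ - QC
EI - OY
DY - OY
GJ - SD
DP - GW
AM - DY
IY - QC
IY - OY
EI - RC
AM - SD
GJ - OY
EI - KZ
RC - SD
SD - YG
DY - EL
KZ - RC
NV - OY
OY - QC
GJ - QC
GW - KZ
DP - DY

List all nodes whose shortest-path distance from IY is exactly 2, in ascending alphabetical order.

Level 0: IY
Level 1: AM, DP, OY, QC, XK, YG, ZN
Level 2: DY, EI, EL, GJ, GW, KZ, NV, SD
Level 3: RC

DY, EI, EL, GJ, GW, KZ, NV, SD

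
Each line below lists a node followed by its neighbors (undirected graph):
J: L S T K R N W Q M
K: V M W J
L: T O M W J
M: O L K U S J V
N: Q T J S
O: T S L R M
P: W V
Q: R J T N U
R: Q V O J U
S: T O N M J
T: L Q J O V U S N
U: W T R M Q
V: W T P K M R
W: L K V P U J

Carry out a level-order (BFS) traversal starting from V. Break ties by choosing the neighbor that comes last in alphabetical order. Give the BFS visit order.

V, W, T, R, P, M, K, U, L, J, S, Q, O, N

Visit V; enqueue W, T, R, P, M, K → queue [W, T, R, P, M, K]
Visit W; enqueue U, L, J → queue [T, R, P, M, K, U, L, J]
Visit T; enqueue S, Q, O, N → queue [R, P, M, K, U, L, J, S, Q, O, N]
Visit R → queue [P, M, K, U, L, J, S, Q, O, N]
Visit P → queue [M, K, U, L, J, S, Q, O, N]
Visit M → queue [K, U, L, J, S, Q, O, N]
Visit K → queue [U, L, J, S, Q, O, N]
Visit U → queue [L, J, S, Q, O, N]
Visit L → queue [J, S, Q, O, N]
Visit J → queue [S, Q, O, N]
Visit S → queue [Q, O, N]
Visit Q → queue [O, N]
Visit O → queue [N]
Visit N → queue []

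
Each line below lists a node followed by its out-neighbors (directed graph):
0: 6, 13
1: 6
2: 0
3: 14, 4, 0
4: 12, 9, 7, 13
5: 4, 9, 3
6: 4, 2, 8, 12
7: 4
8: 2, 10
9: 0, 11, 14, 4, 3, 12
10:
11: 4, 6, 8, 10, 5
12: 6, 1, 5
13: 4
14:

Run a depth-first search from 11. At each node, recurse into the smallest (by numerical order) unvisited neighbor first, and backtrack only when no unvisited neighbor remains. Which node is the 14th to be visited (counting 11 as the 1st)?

14

Visit 11
11 → 4
4 → 7
4 → 9
9 → 0
0 → 6
6 → 2
6 → 8
8 → 10
6 → 12
12 → 1
12 → 5
5 → 3
3 → 14
0 → 13

Visit order: 11, 4, 7, 9, 0, 6, 2, 8, 10, 12, 1, 5, 3, 14, 13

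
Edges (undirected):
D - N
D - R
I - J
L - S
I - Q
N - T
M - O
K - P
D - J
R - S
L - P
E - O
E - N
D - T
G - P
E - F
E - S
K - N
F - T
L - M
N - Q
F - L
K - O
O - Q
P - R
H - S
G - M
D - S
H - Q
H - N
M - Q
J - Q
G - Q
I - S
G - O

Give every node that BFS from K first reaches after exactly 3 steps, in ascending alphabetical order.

Level 0: K
Level 1: N, O, P
Level 2: D, E, G, H, L, M, Q, R, T
Level 3: F, I, J, S

F, I, J, S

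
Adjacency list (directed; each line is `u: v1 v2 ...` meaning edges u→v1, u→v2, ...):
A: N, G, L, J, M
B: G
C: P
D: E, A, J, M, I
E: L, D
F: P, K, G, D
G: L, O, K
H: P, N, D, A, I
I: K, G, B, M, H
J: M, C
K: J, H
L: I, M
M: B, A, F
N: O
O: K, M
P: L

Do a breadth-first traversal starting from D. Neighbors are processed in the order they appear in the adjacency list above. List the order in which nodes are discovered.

Visit D; enqueue E, A, J, M, I → queue [E, A, J, M, I]
Visit E; enqueue L → queue [A, J, M, I, L]
Visit A; enqueue N, G → queue [J, M, I, L, N, G]
Visit J; enqueue C → queue [M, I, L, N, G, C]
Visit M; enqueue B, F → queue [I, L, N, G, C, B, F]
Visit I; enqueue K, H → queue [L, N, G, C, B, F, K, H]
Visit L → queue [N, G, C, B, F, K, H]
Visit N; enqueue O → queue [G, C, B, F, K, H, O]
Visit G → queue [C, B, F, K, H, O]
Visit C; enqueue P → queue [B, F, K, H, O, P]
Visit B → queue [F, K, H, O, P]
Visit F → queue [K, H, O, P]
Visit K → queue [H, O, P]
Visit H → queue [O, P]
Visit O → queue [P]
Visit P → queue []

D, E, A, J, M, I, L, N, G, C, B, F, K, H, O, P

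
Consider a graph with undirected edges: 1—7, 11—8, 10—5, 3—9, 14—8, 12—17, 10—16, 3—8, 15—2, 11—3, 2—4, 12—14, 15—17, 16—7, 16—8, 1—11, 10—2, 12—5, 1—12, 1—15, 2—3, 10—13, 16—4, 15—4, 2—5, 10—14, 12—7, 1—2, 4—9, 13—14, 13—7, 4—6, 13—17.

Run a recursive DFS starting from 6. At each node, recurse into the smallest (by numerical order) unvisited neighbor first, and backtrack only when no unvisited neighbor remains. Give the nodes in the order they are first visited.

Visit 6
6 → 4
4 → 2
2 → 1
1 → 7
7 → 12
12 → 5
5 → 10
10 → 13
13 → 14
14 → 8
8 → 3
3 → 9
3 → 11
8 → 16
13 → 17
17 → 15

6, 4, 2, 1, 7, 12, 5, 10, 13, 14, 8, 3, 9, 11, 16, 17, 15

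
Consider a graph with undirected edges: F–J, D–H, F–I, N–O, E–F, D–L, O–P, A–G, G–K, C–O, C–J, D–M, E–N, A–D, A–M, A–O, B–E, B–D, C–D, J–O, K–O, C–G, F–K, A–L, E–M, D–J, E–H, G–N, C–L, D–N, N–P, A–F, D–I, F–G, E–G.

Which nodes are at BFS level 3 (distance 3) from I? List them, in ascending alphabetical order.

Level 0: I
Level 1: D, F
Level 2: A, B, C, E, G, H, J, K, L, M, N
Level 3: O, P

O, P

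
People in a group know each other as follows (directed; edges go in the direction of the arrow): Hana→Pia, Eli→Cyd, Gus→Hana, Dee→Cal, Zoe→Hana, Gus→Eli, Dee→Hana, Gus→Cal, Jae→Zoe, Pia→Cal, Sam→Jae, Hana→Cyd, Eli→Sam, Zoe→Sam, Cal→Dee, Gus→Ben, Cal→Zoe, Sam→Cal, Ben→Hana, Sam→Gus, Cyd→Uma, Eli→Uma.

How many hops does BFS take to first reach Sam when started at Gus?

2

Level 0: Gus
Level 1: Ben, Cal, Eli, Hana
Level 2: Cyd, Dee, Pia, Sam, Uma, Zoe
Level 3: Jae
Sam first appears at level 2.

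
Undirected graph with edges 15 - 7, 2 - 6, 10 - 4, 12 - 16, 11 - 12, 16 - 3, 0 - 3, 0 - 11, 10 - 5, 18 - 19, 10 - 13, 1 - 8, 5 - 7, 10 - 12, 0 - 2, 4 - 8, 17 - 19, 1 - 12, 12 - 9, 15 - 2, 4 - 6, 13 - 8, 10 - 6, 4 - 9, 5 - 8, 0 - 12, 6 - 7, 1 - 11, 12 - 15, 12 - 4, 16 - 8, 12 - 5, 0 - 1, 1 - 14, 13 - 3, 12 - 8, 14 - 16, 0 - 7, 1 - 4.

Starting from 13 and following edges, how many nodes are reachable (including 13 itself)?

17

BFS from 13 visits: 13, 3, 8, 10, 0, 16, 1, 4, 5, 12, 6, 2, 7, 11, 14, 9, 15
Reachable nodes: 17 of 20 total.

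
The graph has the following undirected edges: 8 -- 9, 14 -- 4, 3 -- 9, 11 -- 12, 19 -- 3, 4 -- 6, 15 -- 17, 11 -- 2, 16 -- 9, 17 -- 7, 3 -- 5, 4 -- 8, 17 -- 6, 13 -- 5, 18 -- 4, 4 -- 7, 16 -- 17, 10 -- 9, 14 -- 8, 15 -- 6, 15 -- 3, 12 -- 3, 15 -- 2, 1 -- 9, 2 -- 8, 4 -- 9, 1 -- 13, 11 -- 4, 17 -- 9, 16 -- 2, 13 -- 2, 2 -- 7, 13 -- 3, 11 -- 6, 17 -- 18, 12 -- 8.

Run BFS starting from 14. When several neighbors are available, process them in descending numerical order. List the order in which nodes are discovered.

14, 8, 4, 12, 9, 2, 18, 11, 7, 6, 3, 17, 16, 10, 1, 15, 13, 19, 5

Visit 14; enqueue 8, 4 → queue [8, 4]
Visit 8; enqueue 12, 9, 2 → queue [4, 12, 9, 2]
Visit 4; enqueue 18, 11, 7, 6 → queue [12, 9, 2, 18, 11, 7, 6]
Visit 12; enqueue 3 → queue [9, 2, 18, 11, 7, 6, 3]
Visit 9; enqueue 17, 16, 10, 1 → queue [2, 18, 11, 7, 6, 3, 17, 16, 10, 1]
Visit 2; enqueue 15, 13 → queue [18, 11, 7, 6, 3, 17, 16, 10, 1, 15, 13]
Visit 18 → queue [11, 7, 6, 3, 17, 16, 10, 1, 15, 13]
Visit 11 → queue [7, 6, 3, 17, 16, 10, 1, 15, 13]
Visit 7 → queue [6, 3, 17, 16, 10, 1, 15, 13]
Visit 6 → queue [3, 17, 16, 10, 1, 15, 13]
Visit 3; enqueue 19, 5 → queue [17, 16, 10, 1, 15, 13, 19, 5]
Visit 17 → queue [16, 10, 1, 15, 13, 19, 5]
Visit 16 → queue [10, 1, 15, 13, 19, 5]
Visit 10 → queue [1, 15, 13, 19, 5]
Visit 1 → queue [15, 13, 19, 5]
Visit 15 → queue [13, 19, 5]
Visit 13 → queue [19, 5]
Visit 19 → queue [5]
Visit 5 → queue []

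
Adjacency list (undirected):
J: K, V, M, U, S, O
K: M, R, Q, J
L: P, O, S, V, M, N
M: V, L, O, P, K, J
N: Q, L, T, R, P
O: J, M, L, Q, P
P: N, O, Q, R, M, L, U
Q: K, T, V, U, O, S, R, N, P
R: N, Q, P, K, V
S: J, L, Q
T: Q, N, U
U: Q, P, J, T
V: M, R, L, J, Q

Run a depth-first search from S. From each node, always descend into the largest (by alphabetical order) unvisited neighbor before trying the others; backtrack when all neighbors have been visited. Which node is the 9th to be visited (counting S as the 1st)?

Visit S
S → Q
Q → V
V → R
R → P
P → U
U → T
T → N
N → L
L → O
O → M
M → K
K → J

Visit order: S, Q, V, R, P, U, T, N, L, O, M, K, J

L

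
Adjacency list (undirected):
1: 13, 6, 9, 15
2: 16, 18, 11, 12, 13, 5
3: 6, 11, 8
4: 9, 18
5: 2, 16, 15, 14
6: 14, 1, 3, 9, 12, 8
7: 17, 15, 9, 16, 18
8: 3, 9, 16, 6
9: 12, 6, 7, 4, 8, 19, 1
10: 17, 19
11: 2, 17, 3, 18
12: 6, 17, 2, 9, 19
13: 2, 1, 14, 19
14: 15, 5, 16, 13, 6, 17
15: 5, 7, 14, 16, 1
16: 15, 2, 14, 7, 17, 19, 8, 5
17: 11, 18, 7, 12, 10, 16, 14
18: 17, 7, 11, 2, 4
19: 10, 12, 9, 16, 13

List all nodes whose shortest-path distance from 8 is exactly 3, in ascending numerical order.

Level 0: 8
Level 1: 3, 6, 9, 16
Level 2: 1, 2, 4, 5, 7, 11, 12, 14, 15, 17, 19
Level 3: 10, 13, 18

10, 13, 18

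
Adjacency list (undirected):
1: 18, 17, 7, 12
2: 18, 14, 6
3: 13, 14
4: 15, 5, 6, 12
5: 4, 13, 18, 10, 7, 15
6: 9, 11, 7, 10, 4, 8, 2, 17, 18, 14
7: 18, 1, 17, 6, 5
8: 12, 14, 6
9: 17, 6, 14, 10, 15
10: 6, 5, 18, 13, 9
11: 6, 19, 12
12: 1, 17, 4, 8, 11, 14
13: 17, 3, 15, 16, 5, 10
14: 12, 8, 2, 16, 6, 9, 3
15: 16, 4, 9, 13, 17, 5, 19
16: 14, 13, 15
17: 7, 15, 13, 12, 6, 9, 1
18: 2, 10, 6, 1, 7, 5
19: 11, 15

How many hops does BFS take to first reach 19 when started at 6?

2

Level 0: 6
Level 1: 2, 4, 7, 8, 9, 10, 11, 14, 17, 18
Level 2: 1, 3, 5, 12, 13, 15, 16, 19
19 first appears at level 2.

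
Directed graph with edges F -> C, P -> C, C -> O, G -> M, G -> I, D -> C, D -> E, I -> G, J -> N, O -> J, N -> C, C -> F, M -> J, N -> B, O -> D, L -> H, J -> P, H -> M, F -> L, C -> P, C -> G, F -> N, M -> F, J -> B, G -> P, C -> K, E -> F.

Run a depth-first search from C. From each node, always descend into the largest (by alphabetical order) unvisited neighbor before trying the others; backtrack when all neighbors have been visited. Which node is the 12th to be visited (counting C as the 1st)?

Visit C
C → P
C → O
O → J
J → N
N → B
O → D
D → E
E → F
F → L
L → H
H → M
C → K
C → G
G → I

Visit order: C, P, O, J, N, B, D, E, F, L, H, M, K, G, I

M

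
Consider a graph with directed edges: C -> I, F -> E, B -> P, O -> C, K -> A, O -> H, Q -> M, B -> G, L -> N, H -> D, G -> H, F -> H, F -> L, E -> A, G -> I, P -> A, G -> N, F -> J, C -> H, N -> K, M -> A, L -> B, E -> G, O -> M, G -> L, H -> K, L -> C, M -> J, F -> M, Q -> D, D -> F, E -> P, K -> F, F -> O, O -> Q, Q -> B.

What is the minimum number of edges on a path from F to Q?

Level 0: F
Level 1: E, H, J, L, M, O
Level 2: A, B, C, D, G, K, N, P, Q
Level 3: I
Q first appears at level 2.

2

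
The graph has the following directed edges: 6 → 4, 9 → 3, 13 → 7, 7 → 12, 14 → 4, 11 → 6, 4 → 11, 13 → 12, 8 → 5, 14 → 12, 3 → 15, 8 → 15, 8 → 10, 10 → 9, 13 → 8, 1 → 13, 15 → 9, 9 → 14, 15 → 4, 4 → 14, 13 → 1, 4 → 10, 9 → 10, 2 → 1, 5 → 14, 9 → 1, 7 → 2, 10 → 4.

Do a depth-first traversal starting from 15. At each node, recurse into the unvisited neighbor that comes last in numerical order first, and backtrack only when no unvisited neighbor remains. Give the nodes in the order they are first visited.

Visit 15
15 → 9
9 → 14
14 → 12
14 → 4
4 → 11
11 → 6
4 → 10
9 → 3
9 → 1
1 → 13
13 → 8
8 → 5
13 → 7
7 → 2

15 -> 9 -> 14 -> 12 -> 4 -> 11 -> 6 -> 10 -> 3 -> 1 -> 13 -> 8 -> 5 -> 7 -> 2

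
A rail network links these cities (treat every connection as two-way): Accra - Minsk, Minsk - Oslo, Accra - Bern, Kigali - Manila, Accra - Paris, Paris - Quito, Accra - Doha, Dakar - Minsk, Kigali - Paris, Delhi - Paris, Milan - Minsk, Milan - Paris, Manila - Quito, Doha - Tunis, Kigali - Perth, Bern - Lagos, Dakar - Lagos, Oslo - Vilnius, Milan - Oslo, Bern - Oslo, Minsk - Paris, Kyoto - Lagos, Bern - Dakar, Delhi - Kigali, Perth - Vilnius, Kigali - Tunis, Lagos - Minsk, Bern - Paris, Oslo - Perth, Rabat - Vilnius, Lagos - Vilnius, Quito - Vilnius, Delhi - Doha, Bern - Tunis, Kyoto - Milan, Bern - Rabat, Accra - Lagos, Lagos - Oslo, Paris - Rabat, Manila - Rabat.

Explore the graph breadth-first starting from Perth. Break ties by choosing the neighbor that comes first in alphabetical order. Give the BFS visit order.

Perth, Kigali, Oslo, Vilnius, Delhi, Manila, Paris, Tunis, Bern, Lagos, Milan, Minsk, Quito, Rabat, Doha, Accra, Dakar, Kyoto

Visit Perth; enqueue Kigali, Oslo, Vilnius → queue [Kigali, Oslo, Vilnius]
Visit Kigali; enqueue Delhi, Manila, Paris, Tunis → queue [Oslo, Vilnius, Delhi, Manila, Paris, Tunis]
Visit Oslo; enqueue Bern, Lagos, Milan, Minsk → queue [Vilnius, Delhi, Manila, Paris, Tunis, Bern, Lagos, Milan, Minsk]
Visit Vilnius; enqueue Quito, Rabat → queue [Delhi, Manila, Paris, Tunis, Bern, Lagos, Milan, Minsk, Quito, Rabat]
Visit Delhi; enqueue Doha → queue [Manila, Paris, Tunis, Bern, Lagos, Milan, Minsk, Quito, Rabat, Doha]
Visit Manila → queue [Paris, Tunis, Bern, Lagos, Milan, Minsk, Quito, Rabat, Doha]
Visit Paris; enqueue Accra → queue [Tunis, Bern, Lagos, Milan, Minsk, Quito, Rabat, Doha, Accra]
Visit Tunis → queue [Bern, Lagos, Milan, Minsk, Quito, Rabat, Doha, Accra]
Visit Bern; enqueue Dakar → queue [Lagos, Milan, Minsk, Quito, Rabat, Doha, Accra, Dakar]
Visit Lagos; enqueue Kyoto → queue [Milan, Minsk, Quito, Rabat, Doha, Accra, Dakar, Kyoto]
Visit Milan → queue [Minsk, Quito, Rabat, Doha, Accra, Dakar, Kyoto]
Visit Minsk → queue [Quito, Rabat, Doha, Accra, Dakar, Kyoto]
Visit Quito → queue [Rabat, Doha, Accra, Dakar, Kyoto]
Visit Rabat → queue [Doha, Accra, Dakar, Kyoto]
Visit Doha → queue [Accra, Dakar, Kyoto]
Visit Accra → queue [Dakar, Kyoto]
Visit Dakar → queue [Kyoto]
Visit Kyoto → queue []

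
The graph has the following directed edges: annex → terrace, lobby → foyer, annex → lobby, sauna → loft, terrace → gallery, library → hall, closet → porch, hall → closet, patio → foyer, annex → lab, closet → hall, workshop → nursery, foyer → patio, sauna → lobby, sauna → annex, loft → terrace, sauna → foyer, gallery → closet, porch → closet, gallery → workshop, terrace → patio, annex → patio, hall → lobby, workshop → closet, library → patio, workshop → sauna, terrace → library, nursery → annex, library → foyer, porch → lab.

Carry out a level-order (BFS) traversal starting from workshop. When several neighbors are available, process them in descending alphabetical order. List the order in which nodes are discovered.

workshop → sauna → nursery → closet → loft → lobby → foyer → annex → porch → hall → terrace → patio → lab → library → gallery

Visit workshop; enqueue sauna, nursery, closet → queue [sauna, nursery, closet]
Visit sauna; enqueue loft, lobby, foyer, annex → queue [nursery, closet, loft, lobby, foyer, annex]
Visit nursery → queue [closet, loft, lobby, foyer, annex]
Visit closet; enqueue porch, hall → queue [loft, lobby, foyer, annex, porch, hall]
Visit loft; enqueue terrace → queue [lobby, foyer, annex, porch, hall, terrace]
Visit lobby → queue [foyer, annex, porch, hall, terrace]
Visit foyer; enqueue patio → queue [annex, porch, hall, terrace, patio]
Visit annex; enqueue lab → queue [porch, hall, terrace, patio, lab]
Visit porch → queue [hall, terrace, patio, lab]
Visit hall → queue [terrace, patio, lab]
Visit terrace; enqueue library, gallery → queue [patio, lab, library, gallery]
Visit patio → queue [lab, library, gallery]
Visit lab → queue [library, gallery]
Visit library → queue [gallery]
Visit gallery → queue []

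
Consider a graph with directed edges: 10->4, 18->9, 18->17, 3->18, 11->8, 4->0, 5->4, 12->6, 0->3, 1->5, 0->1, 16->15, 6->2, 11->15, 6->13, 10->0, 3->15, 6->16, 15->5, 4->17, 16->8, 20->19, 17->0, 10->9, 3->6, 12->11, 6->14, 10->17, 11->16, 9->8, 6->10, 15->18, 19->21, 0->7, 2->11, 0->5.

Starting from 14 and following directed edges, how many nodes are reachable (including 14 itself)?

1

BFS from 14 visits: 14
Reachable nodes: 1 of 22 total.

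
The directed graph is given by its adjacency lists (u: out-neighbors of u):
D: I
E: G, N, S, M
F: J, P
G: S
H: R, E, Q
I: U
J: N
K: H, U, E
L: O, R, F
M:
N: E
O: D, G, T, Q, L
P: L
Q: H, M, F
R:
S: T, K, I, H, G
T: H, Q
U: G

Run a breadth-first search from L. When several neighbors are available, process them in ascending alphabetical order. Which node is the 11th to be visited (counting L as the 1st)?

N

Visit L; enqueue F, O, R → queue [F, O, R]
Visit F; enqueue J, P → queue [O, R, J, P]
Visit O; enqueue D, G, Q, T → queue [R, J, P, D, G, Q, T]
Visit R → queue [J, P, D, G, Q, T]
Visit J; enqueue N → queue [P, D, G, Q, T, N]
Visit P → queue [D, G, Q, T, N]
Visit D; enqueue I → queue [G, Q, T, N, I]
Visit G; enqueue S → queue [Q, T, N, I, S]
Visit Q; enqueue H, M → queue [T, N, I, S, H, M]
Visit T → queue [N, I, S, H, M]
Visit N; enqueue E → queue [I, S, H, M, E]
Visit I; enqueue U → queue [S, H, M, E, U]
Visit S; enqueue K → queue [H, M, E, U, K]
Visit H → queue [M, E, U, K]
Visit M → queue [E, U, K]
Visit E → queue [U, K]
Visit U → queue [K]
Visit K → queue []

Visit order: L, F, O, R, J, P, D, G, Q, T, N, I, S, H, M, E, U, K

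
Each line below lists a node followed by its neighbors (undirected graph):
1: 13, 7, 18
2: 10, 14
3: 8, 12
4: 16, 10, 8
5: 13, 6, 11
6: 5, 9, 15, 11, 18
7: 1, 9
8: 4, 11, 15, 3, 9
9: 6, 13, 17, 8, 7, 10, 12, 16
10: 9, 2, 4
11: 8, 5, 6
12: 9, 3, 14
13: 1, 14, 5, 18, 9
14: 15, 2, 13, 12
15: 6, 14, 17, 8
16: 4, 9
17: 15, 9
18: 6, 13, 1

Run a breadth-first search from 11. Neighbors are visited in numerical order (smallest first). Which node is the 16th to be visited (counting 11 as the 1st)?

Visit 11; enqueue 5, 6, 8 → queue [5, 6, 8]
Visit 5; enqueue 13 → queue [6, 8, 13]
Visit 6; enqueue 9, 15, 18 → queue [8, 13, 9, 15, 18]
Visit 8; enqueue 3, 4 → queue [13, 9, 15, 18, 3, 4]
Visit 13; enqueue 1, 14 → queue [9, 15, 18, 3, 4, 1, 14]
Visit 9; enqueue 7, 10, 12, 16, 17 → queue [15, 18, 3, 4, 1, 14, 7, 10, 12, 16, 17]
Visit 15 → queue [18, 3, 4, 1, 14, 7, 10, 12, 16, 17]
Visit 18 → queue [3, 4, 1, 14, 7, 10, 12, 16, 17]
Visit 3 → queue [4, 1, 14, 7, 10, 12, 16, 17]
Visit 4 → queue [1, 14, 7, 10, 12, 16, 17]
Visit 1 → queue [14, 7, 10, 12, 16, 17]
Visit 14; enqueue 2 → queue [7, 10, 12, 16, 17, 2]
Visit 7 → queue [10, 12, 16, 17, 2]
Visit 10 → queue [12, 16, 17, 2]
Visit 12 → queue [16, 17, 2]
Visit 16 → queue [17, 2]
Visit 17 → queue [2]
Visit 2 → queue []

Visit order: 11, 5, 6, 8, 13, 9, 15, 18, 3, 4, 1, 14, 7, 10, 12, 16, 17, 2

16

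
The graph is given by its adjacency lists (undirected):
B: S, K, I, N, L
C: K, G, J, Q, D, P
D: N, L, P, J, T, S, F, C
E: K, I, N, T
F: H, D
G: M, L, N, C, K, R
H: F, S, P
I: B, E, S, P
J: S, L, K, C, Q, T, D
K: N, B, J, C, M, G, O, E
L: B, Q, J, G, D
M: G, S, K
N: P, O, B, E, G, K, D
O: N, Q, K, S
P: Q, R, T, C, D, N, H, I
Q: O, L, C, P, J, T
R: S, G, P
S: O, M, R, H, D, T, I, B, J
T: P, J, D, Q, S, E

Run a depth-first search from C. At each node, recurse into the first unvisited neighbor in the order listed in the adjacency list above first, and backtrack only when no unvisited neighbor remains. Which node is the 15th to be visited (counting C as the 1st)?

J

Visit C
C → K
K → N
N → P
P → Q
Q → O
O → S
S → M
M → G
G → L
L → B
B → I
I → E
E → T
T → J
J → D
D → F
F → H
G → R

Visit order: C, K, N, P, Q, O, S, M, G, L, B, I, E, T, J, D, F, H, R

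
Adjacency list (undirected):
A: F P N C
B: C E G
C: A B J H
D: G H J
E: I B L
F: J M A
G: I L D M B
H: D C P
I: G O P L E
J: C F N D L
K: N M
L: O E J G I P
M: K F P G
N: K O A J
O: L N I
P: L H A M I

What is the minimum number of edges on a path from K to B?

Level 0: K
Level 1: M, N
Level 2: A, F, G, J, O, P
Level 3: B, C, D, H, I, L
Level 4: E
B first appears at level 3.

3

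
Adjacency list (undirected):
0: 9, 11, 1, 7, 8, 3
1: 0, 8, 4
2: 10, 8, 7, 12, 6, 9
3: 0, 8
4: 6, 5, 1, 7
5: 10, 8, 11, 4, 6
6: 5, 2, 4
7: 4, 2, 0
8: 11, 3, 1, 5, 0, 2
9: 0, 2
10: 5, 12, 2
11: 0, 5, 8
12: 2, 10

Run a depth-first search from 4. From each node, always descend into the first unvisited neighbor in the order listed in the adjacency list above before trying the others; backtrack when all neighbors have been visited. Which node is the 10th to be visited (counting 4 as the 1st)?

Visit 4
4 → 6
6 → 5
5 → 10
10 → 12
12 → 2
2 → 8
8 → 11
11 → 0
0 → 9
0 → 1
0 → 7
0 → 3

Visit order: 4, 6, 5, 10, 12, 2, 8, 11, 0, 9, 1, 7, 3

9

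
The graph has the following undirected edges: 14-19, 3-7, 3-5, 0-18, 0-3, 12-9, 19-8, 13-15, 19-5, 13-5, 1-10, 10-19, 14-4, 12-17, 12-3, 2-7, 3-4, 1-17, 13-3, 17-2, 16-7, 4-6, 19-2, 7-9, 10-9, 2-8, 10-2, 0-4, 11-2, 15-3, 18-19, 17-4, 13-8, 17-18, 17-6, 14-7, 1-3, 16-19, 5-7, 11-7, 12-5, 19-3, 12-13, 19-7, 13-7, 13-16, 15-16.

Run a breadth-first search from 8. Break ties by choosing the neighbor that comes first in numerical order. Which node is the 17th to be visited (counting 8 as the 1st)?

1

Visit 8; enqueue 2, 13, 19 → queue [2, 13, 19]
Visit 2; enqueue 7, 10, 11, 17 → queue [13, 19, 7, 10, 11, 17]
Visit 13; enqueue 3, 5, 12, 15, 16 → queue [19, 7, 10, 11, 17, 3, 5, 12, 15, 16]
Visit 19; enqueue 14, 18 → queue [7, 10, 11, 17, 3, 5, 12, 15, 16, 14, 18]
Visit 7; enqueue 9 → queue [10, 11, 17, 3, 5, 12, 15, 16, 14, 18, 9]
Visit 10; enqueue 1 → queue [11, 17, 3, 5, 12, 15, 16, 14, 18, 9, 1]
Visit 11 → queue [17, 3, 5, 12, 15, 16, 14, 18, 9, 1]
Visit 17; enqueue 4, 6 → queue [3, 5, 12, 15, 16, 14, 18, 9, 1, 4, 6]
Visit 3; enqueue 0 → queue [5, 12, 15, 16, 14, 18, 9, 1, 4, 6, 0]
Visit 5 → queue [12, 15, 16, 14, 18, 9, 1, 4, 6, 0]
Visit 12 → queue [15, 16, 14, 18, 9, 1, 4, 6, 0]
Visit 15 → queue [16, 14, 18, 9, 1, 4, 6, 0]
Visit 16 → queue [14, 18, 9, 1, 4, 6, 0]
Visit 14 → queue [18, 9, 1, 4, 6, 0]
Visit 18 → queue [9, 1, 4, 6, 0]
Visit 9 → queue [1, 4, 6, 0]
Visit 1 → queue [4, 6, 0]
Visit 4 → queue [6, 0]
Visit 6 → queue [0]
Visit 0 → queue []

Visit order: 8, 2, 13, 19, 7, 10, 11, 17, 3, 5, 12, 15, 16, 14, 18, 9, 1, 4, 6, 0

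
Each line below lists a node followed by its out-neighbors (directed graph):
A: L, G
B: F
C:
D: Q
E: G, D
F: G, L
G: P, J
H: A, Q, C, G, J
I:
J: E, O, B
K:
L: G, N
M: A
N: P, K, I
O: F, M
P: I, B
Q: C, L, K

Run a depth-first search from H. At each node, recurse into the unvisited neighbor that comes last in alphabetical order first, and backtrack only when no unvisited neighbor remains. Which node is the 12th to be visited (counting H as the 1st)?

M

Visit H
H → Q
Q → L
L → N
N → P
P → I
P → B
B → F
F → G
G → J
J → O
O → M
M → A
J → E
E → D
N → K
Q → C

Visit order: H, Q, L, N, P, I, B, F, G, J, O, M, A, E, D, K, C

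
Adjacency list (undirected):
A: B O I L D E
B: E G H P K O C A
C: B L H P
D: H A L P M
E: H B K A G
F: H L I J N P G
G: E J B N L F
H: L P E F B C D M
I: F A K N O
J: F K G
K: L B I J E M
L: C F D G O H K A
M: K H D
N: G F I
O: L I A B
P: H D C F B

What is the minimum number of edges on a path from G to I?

Level 0: G
Level 1: B, E, F, J, L, N
Level 2: A, C, D, H, I, K, O, P
Level 3: M
I first appears at level 2.

2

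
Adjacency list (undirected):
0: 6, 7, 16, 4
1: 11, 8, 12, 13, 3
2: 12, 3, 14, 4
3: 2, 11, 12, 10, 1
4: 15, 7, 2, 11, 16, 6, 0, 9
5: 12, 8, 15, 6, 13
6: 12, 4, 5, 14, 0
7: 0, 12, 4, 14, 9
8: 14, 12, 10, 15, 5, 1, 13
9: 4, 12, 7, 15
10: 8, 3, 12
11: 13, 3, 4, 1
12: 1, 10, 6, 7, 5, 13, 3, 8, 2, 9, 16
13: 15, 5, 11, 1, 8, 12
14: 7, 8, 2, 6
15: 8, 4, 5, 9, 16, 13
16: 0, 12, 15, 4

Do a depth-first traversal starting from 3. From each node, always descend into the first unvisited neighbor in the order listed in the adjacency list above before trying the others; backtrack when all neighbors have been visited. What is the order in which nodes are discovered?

Visit 3
3 → 2
2 → 12
12 → 1
1 → 11
11 → 13
13 → 15
15 → 8
8 → 14
14 → 7
7 → 0
0 → 6
6 → 4
4 → 16
4 → 9
6 → 5
8 → 10

3 2 12 1 11 13 15 8 14 7 0 6 4 16 9 5 10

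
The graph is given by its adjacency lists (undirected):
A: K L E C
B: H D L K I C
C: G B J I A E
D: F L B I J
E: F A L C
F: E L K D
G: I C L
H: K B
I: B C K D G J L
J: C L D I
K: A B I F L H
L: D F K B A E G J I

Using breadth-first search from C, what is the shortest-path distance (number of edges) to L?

2

Level 0: C
Level 1: A, B, E, G, I, J
Level 2: D, F, H, K, L
L first appears at level 2.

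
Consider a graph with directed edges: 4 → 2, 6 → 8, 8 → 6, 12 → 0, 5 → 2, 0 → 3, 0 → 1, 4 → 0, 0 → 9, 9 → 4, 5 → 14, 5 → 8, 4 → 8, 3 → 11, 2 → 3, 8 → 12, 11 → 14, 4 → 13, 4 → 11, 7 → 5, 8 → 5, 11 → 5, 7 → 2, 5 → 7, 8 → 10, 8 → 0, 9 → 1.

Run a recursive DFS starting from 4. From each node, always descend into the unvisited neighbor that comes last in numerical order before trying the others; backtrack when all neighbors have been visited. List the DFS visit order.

4 -> 13 -> 11 -> 14 -> 5 -> 8 -> 12 -> 0 -> 9 -> 1 -> 3 -> 10 -> 6 -> 7 -> 2

Visit 4
4 → 13
4 → 11
11 → 14
11 → 5
5 → 8
8 → 12
12 → 0
0 → 9
9 → 1
0 → 3
8 → 10
8 → 6
5 → 7
7 → 2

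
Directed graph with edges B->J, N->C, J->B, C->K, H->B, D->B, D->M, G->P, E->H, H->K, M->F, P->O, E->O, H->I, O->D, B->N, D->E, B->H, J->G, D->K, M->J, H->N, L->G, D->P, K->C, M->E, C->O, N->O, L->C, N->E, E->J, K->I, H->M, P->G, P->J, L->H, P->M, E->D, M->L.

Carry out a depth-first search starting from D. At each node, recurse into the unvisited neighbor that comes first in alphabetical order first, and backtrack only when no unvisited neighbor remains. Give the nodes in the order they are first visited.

Visit D
D → B
B → H
H → I
H → K
K → C
C → O
H → M
M → E
E → J
J → G
G → P
M → F
M → L
H → N

D, B, H, I, K, C, O, M, E, J, G, P, F, L, N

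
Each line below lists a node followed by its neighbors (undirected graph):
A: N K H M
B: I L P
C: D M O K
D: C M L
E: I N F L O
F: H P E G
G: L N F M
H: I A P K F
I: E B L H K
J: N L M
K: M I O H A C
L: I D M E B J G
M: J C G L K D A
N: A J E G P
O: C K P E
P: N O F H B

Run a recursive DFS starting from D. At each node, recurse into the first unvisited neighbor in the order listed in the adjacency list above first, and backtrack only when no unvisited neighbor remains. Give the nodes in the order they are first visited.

Visit D
D → C
C → M
M → J
J → N
N → A
A → K
K → I
I → E
E → F
F → H
H → P
P → O
P → B
B → L
L → G

D C M J N A K I E F H P O B L G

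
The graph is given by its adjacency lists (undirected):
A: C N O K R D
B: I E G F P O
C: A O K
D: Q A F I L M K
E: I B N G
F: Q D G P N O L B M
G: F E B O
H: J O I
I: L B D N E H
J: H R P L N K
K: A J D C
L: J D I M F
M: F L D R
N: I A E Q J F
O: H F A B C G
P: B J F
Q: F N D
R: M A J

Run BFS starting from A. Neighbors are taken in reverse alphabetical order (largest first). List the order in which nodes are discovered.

A, R, O, N, K, D, C, M, J, H, G, F, B, Q, I, E, L, P

Visit A; enqueue R, O, N, K, D, C → queue [R, O, N, K, D, C]
Visit R; enqueue M, J → queue [O, N, K, D, C, M, J]
Visit O; enqueue H, G, F, B → queue [N, K, D, C, M, J, H, G, F, B]
Visit N; enqueue Q, I, E → queue [K, D, C, M, J, H, G, F, B, Q, I, E]
Visit K → queue [D, C, M, J, H, G, F, B, Q, I, E]
Visit D; enqueue L → queue [C, M, J, H, G, F, B, Q, I, E, L]
Visit C → queue [M, J, H, G, F, B, Q, I, E, L]
Visit M → queue [J, H, G, F, B, Q, I, E, L]
Visit J; enqueue P → queue [H, G, F, B, Q, I, E, L, P]
Visit H → queue [G, F, B, Q, I, E, L, P]
Visit G → queue [F, B, Q, I, E, L, P]
Visit F → queue [B, Q, I, E, L, P]
Visit B → queue [Q, I, E, L, P]
Visit Q → queue [I, E, L, P]
Visit I → queue [E, L, P]
Visit E → queue [L, P]
Visit L → queue [P]
Visit P → queue []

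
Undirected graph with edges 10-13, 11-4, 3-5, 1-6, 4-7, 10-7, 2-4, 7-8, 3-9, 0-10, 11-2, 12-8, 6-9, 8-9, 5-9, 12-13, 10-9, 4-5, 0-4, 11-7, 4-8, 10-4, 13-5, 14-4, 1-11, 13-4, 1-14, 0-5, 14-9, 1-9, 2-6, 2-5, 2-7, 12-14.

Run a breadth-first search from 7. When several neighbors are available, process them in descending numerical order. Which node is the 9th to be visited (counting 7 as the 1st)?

9

Visit 7; enqueue 11, 10, 8, 4, 2 → queue [11, 10, 8, 4, 2]
Visit 11; enqueue 1 → queue [10, 8, 4, 2, 1]
Visit 10; enqueue 13, 9, 0 → queue [8, 4, 2, 1, 13, 9, 0]
Visit 8; enqueue 12 → queue [4, 2, 1, 13, 9, 0, 12]
Visit 4; enqueue 14, 5 → queue [2, 1, 13, 9, 0, 12, 14, 5]
Visit 2; enqueue 6 → queue [1, 13, 9, 0, 12, 14, 5, 6]
Visit 1 → queue [13, 9, 0, 12, 14, 5, 6]
Visit 13 → queue [9, 0, 12, 14, 5, 6]
Visit 9; enqueue 3 → queue [0, 12, 14, 5, 6, 3]
Visit 0 → queue [12, 14, 5, 6, 3]
Visit 12 → queue [14, 5, 6, 3]
Visit 14 → queue [5, 6, 3]
Visit 5 → queue [6, 3]
Visit 6 → queue [3]
Visit 3 → queue []

Visit order: 7, 11, 10, 8, 4, 2, 1, 13, 9, 0, 12, 14, 5, 6, 3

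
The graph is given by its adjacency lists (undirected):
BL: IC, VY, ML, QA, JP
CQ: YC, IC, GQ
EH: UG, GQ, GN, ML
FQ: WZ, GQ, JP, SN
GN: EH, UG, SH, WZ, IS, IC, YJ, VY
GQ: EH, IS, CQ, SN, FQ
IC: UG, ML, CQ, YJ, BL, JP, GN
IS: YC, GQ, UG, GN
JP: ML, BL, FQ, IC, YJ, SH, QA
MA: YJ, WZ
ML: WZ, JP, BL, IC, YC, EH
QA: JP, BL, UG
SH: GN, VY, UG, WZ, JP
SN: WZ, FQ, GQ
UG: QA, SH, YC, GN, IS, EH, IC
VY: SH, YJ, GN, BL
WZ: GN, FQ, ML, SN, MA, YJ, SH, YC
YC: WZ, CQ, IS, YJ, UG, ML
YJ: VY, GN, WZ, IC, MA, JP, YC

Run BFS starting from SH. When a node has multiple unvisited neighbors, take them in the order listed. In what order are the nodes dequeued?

Visit SH; enqueue GN, VY, UG, WZ, JP → queue [GN, VY, UG, WZ, JP]
Visit GN; enqueue EH, IS, IC, YJ → queue [VY, UG, WZ, JP, EH, IS, IC, YJ]
Visit VY; enqueue BL → queue [UG, WZ, JP, EH, IS, IC, YJ, BL]
Visit UG; enqueue QA, YC → queue [WZ, JP, EH, IS, IC, YJ, BL, QA, YC]
Visit WZ; enqueue FQ, ML, SN, MA → queue [JP, EH, IS, IC, YJ, BL, QA, YC, FQ, ML, SN, MA]
Visit JP → queue [EH, IS, IC, YJ, BL, QA, YC, FQ, ML, SN, MA]
Visit EH; enqueue GQ → queue [IS, IC, YJ, BL, QA, YC, FQ, ML, SN, MA, GQ]
Visit IS → queue [IC, YJ, BL, QA, YC, FQ, ML, SN, MA, GQ]
Visit IC; enqueue CQ → queue [YJ, BL, QA, YC, FQ, ML, SN, MA, GQ, CQ]
Visit YJ → queue [BL, QA, YC, FQ, ML, SN, MA, GQ, CQ]
Visit BL → queue [QA, YC, FQ, ML, SN, MA, GQ, CQ]
Visit QA → queue [YC, FQ, ML, SN, MA, GQ, CQ]
Visit YC → queue [FQ, ML, SN, MA, GQ, CQ]
Visit FQ → queue [ML, SN, MA, GQ, CQ]
Visit ML → queue [SN, MA, GQ, CQ]
Visit SN → queue [MA, GQ, CQ]
Visit MA → queue [GQ, CQ]
Visit GQ → queue [CQ]
Visit CQ → queue []

SH, GN, VY, UG, WZ, JP, EH, IS, IC, YJ, BL, QA, YC, FQ, ML, SN, MA, GQ, CQ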